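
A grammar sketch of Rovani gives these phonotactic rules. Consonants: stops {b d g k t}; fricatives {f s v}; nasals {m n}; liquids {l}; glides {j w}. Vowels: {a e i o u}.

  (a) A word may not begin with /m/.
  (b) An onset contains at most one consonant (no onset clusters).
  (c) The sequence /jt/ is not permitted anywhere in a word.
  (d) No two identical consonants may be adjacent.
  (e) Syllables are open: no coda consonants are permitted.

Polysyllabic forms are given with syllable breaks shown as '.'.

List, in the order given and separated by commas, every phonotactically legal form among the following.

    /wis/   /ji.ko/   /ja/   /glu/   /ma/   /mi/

/wis/ — violates constraint (e): syllable 1 coda /s/ has 1 consonant (> 0) → phonotactically illegal
/ji.ko/ — σ1 onset /j/, coda /∅/ ok; σ2 onset /k/, coda /∅/ ok → phonotactically legal
/ja/ — σ1 onset /j/, coda /∅/ ok → phonotactically legal
/glu/ — violates constraint (b): syllable 1 onset /gl/ has 2 consonants (> 1) → phonotactically illegal
/ma/ — violates constraint (a): word begins with /m/ → phonotactically illegal
/mi/ — violates constraint (a): word begins with /m/ → phonotactically illegal

/ji.ko/, /ja/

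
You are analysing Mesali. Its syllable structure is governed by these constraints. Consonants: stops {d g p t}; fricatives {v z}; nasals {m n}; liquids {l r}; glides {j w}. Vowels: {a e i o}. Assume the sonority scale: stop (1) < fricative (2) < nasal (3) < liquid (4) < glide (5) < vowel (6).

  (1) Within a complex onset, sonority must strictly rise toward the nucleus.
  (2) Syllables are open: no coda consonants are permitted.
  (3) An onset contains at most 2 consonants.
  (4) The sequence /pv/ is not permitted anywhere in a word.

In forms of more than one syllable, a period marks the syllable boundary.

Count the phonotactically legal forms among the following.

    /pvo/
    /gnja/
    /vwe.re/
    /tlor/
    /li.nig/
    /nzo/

/pvo/ — violates constraint 4: contains banned sequence /pv/ → phonotactically illegal
/gnja/ — violates constraint 3: syllable 1 onset /gnj/ has 3 consonants (> 2) → phonotactically illegal
/vwe.re/ — σ1 onset /vw/ (2→5 rises), coda /∅/ ok; σ2 onset /r/, coda /∅/ ok → phonotactically legal
/tlor/ — violates constraint 2: syllable 1 coda /r/ has 1 consonant (> 0) → phonotactically illegal
/li.nig/ — violates constraint 2: syllable 2 coda /g/ has 1 consonant (> 0) → phonotactically illegal
/nzo/ — violates constraint 1: syllable 1 onset /nz/: /n/ (nasal, 3) → /z/ (fricative, 2) does not rise → phonotactically illegal
Phonotactically legal: /vwe.re/ → 1.

1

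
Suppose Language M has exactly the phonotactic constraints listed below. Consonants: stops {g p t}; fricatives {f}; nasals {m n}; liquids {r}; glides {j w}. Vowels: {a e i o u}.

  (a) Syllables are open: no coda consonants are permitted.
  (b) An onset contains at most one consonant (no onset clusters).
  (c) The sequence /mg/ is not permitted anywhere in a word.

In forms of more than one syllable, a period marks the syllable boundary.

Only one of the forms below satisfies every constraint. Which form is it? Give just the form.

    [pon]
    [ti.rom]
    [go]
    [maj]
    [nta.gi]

[go]

[pon] — violates constraint (a): syllable 1 coda /n/ has 1 consonant (> 0) → phonotactically illegal
[ti.rom] — violates constraint (a): syllable 2 coda /m/ has 1 consonant (> 0) → phonotactically illegal
[go] — σ1 onset /g/, coda /∅/ ok → phonotactically legal
[maj] — violates constraint (a): syllable 1 coda /j/ has 1 consonant (> 0) → phonotactically illegal
[nta.gi] — violates constraint (b): syllable 1 onset /nt/ has 2 consonants (> 1) → phonotactically illegal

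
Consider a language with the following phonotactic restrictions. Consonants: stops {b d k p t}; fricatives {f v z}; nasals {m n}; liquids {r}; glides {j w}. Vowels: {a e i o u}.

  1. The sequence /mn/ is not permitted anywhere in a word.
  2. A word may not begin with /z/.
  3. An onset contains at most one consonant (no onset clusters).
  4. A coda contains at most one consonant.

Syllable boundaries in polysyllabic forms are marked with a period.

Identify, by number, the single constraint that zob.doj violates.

2

zob.doj: word begins with /z/.
This is a violation of constraint 2: "A word may not begin with /z/."
The remaining constraints (1, 3, 4) are satisfied.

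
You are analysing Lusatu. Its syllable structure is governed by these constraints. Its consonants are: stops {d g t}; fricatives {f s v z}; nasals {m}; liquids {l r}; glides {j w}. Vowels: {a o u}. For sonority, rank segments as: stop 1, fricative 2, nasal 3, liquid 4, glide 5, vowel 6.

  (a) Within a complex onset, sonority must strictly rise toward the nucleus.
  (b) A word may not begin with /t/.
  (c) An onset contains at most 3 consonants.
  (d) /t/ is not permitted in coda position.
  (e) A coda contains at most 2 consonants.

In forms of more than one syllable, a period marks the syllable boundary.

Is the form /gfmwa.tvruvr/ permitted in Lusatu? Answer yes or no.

no

/gfmwa.tvruvr/ — violates constraint (c): syllable 1 onset /gfmw/ has 4 consonants (> 3) → not permitted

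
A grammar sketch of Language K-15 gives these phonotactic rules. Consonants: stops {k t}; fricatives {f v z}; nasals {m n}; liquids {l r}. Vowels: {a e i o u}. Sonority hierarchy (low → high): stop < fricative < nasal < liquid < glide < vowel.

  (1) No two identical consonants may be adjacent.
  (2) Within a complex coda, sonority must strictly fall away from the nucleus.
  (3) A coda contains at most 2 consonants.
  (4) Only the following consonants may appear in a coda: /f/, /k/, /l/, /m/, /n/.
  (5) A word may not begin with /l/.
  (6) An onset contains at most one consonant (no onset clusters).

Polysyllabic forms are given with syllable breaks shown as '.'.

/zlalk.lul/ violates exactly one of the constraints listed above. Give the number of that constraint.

6

/zlalk.lul/: syllable 1 onset /zl/ has 2 consonants (> 1).
This is a violation of constraint 6: "An onset contains at most one consonant (no onset clusters)."
The remaining constraints (1, 2, 3, 4, 5) are satisfied.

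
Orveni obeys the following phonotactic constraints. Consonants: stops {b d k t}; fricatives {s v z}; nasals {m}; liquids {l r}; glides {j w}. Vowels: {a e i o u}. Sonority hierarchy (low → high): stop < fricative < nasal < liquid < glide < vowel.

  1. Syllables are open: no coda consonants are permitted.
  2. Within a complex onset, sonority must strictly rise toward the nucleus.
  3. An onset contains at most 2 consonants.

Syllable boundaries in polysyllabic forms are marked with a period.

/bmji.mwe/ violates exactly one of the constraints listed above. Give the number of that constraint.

/bmji.mwe/: syllable 1 onset /bmj/ has 3 consonants (> 2).
This is a violation of constraint 3: "An onset contains at most 2 consonants."
The remaining constraints (1, 2) are satisfied.

3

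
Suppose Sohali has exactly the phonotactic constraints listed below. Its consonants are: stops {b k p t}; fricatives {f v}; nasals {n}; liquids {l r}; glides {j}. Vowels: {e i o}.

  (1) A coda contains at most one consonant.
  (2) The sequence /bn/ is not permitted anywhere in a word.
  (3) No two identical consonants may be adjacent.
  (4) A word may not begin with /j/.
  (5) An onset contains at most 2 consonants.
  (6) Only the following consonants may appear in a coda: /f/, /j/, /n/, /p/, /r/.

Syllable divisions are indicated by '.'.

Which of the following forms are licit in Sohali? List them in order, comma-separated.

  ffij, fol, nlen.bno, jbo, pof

ffij — violates constraint 3: adjacent identical consonants /ff/ → illicit
fol — violates constraint 6: syllable 1 coda contains /l/, which is not a licensed coda consonant → illicit
nlen.bno — violates constraint 2: contains banned sequence /bn/ → illicit
jbo — violates constraint 4: word begins with /j/ → illicit
pof — σ1 onset /p/, coda /f/ ok → licit

pof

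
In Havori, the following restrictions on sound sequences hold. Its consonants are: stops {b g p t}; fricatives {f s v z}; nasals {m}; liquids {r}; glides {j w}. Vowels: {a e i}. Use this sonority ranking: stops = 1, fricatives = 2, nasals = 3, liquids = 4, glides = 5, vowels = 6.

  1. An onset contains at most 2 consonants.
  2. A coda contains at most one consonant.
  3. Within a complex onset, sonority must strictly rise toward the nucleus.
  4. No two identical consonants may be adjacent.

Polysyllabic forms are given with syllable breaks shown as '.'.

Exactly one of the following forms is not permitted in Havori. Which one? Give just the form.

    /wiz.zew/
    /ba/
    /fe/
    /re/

/wiz.zew/

/wiz.zew/ — violates constraint 4: adjacent identical consonants /zz/ → not permitted
/ba/ — σ1 onset /b/, coda /∅/ ok → permitted
/fe/ — σ1 onset /f/, coda /∅/ ok → permitted
/re/ — σ1 onset /r/, coda /∅/ ok → permitted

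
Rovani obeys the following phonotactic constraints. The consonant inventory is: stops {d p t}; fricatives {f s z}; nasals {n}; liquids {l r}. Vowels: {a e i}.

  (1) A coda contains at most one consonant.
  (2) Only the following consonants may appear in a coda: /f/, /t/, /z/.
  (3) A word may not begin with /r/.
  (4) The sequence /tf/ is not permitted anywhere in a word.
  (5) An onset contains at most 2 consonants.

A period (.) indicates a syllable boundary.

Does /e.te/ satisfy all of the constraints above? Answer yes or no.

yes

/e.te/ — σ1 onset /∅/, coda /∅/ ok; σ2 onset /t/, coda /∅/ ok → licit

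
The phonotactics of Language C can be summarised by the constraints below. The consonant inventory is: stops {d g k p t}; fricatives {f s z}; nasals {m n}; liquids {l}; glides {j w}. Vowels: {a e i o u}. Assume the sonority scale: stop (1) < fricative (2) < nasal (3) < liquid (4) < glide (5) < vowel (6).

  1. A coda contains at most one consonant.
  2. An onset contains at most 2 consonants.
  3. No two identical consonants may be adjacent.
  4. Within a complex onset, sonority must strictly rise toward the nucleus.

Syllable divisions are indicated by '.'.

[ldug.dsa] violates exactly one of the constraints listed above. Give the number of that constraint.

4

[ldug.dsa]: syllable 1 onset /ld/: /l/ (liquid, 4) → /d/ (stop, 1) does not rise.
This is a violation of constraint 4: "Within a complex onset, sonority must strictly rise toward the nucleus."
The remaining constraints (1, 2, 3) are satisfied.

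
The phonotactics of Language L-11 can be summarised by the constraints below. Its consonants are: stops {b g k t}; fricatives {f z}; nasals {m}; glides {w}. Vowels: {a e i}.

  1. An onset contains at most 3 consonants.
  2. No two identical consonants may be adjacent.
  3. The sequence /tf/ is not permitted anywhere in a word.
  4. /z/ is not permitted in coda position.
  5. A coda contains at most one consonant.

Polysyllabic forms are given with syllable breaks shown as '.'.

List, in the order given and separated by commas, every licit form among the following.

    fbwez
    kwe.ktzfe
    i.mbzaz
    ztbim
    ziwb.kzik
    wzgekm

ztbim

fbwez — violates constraint 4: syllable 1 coda contains /z/ → illicit
kwe.ktzfe — violates constraint 1: syllable 2 onset /ktzf/ has 4 consonants (> 3) → illicit
i.mbzaz — violates constraint 4: syllable 2 coda contains /z/ → illicit
ztbim — σ1 onset /ztb/ (3C), coda /m/ ok → licit
ziwb.kzik — violates constraint 5: syllable 1 coda /wb/ has 2 consonants (> 1) → illicit
wzgekm — violates constraint 5: syllable 1 coda /km/ has 2 consonants (> 1) → illicit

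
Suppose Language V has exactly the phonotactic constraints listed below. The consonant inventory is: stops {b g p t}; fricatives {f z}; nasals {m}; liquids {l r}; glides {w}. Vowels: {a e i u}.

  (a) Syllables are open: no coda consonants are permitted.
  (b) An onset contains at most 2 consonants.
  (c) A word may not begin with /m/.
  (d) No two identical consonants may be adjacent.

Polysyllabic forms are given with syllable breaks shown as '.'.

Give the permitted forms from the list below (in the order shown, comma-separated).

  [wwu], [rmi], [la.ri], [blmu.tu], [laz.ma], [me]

[rmi], [la.ri]

[wwu] — violates constraint (d): adjacent identical consonants /ww/ → not permitted
[rmi] — σ1 onset /rm/ (2C), coda /∅/ ok → permitted
[la.ri] — σ1 onset /l/, coda /∅/ ok; σ2 onset /r/, coda /∅/ ok → permitted
[blmu.tu] — violates constraint (b): syllable 1 onset /blm/ has 3 consonants (> 2) → not permitted
[laz.ma] — violates constraint (a): syllable 1 coda /z/ has 1 consonant (> 0) → not permitted
[me] — violates constraint (c): word begins with /m/ → not permitted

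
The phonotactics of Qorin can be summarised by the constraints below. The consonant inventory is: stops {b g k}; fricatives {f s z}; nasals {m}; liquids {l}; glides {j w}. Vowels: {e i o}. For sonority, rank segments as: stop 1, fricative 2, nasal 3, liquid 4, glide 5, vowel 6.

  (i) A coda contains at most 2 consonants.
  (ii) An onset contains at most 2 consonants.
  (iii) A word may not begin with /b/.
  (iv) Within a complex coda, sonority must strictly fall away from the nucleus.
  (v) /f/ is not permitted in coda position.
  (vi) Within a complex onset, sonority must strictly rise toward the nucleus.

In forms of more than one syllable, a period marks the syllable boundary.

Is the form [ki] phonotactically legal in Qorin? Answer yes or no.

[ki] — σ1 onset /k/, coda /∅/ ok → phonotactically legal

yes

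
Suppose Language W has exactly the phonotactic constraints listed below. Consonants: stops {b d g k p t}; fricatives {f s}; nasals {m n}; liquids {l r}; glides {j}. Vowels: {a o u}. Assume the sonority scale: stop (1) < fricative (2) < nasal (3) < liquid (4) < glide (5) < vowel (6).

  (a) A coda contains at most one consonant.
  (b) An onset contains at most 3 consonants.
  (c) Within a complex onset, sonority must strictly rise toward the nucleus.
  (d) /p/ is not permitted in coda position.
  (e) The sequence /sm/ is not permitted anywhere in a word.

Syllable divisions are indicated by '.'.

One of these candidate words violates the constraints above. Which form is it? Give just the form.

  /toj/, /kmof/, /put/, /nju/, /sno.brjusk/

/sno.brjusk/

/toj/ — σ1 onset /t/, coda /j/ ok → phonotactically legal
/kmof/ — σ1 onset /km/ (1→3 rises), coda /f/ ok → phonotactically legal
/put/ — σ1 onset /p/, coda /t/ ok → phonotactically legal
/nju/ — σ1 onset /nj/ (3→5 rises), coda /∅/ ok → phonotactically legal
/sno.brjusk/ — violates constraint (a): syllable 2 coda /sk/ has 2 consonants (> 1) → phonotactically illegal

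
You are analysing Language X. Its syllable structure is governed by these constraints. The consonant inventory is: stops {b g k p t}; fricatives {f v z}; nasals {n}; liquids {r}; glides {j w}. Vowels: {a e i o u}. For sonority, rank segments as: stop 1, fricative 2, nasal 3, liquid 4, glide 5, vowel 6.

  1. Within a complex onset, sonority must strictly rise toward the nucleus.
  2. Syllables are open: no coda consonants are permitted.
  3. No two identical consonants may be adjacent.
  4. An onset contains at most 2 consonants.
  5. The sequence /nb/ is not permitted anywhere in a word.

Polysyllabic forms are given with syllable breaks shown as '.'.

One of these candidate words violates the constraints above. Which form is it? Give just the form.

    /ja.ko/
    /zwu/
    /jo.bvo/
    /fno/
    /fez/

/fez/

/ja.ko/ — σ1 onset /j/, coda /∅/ ok; σ2 onset /k/, coda /∅/ ok → phonotactically legal
/zwu/ — σ1 onset /zw/ (2→5 rises), coda /∅/ ok → phonotactically legal
/jo.bvo/ — σ1 onset /j/, coda /∅/ ok; σ2 onset /bv/ (1→2 rises), coda /∅/ ok → phonotactically legal
/fno/ — σ1 onset /fn/ (2→3 rises), coda /∅/ ok → phonotactically legal
/fez/ — violates constraint 2: syllable 1 coda /z/ has 1 consonant (> 0) → phonotactically illegal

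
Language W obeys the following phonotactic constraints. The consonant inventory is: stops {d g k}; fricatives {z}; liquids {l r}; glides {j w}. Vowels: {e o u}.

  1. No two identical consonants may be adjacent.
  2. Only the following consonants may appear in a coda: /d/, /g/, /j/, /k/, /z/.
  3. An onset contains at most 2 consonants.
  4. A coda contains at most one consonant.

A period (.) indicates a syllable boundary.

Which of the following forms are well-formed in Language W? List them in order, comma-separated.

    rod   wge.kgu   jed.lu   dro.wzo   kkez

rod, wge.kgu, jed.lu, dro.wzo

rod — σ1 onset /r/, coda /d/ ok → well-formed
wge.kgu — σ1 onset /wg/ (2C), coda /∅/ ok; σ2 onset /kg/ (2C), coda /∅/ ok → well-formed
jed.lu — σ1 onset /j/, coda /d/ ok; σ2 onset /l/, coda /∅/ ok → well-formed
dro.wzo — σ1 onset /dr/ (2C), coda /∅/ ok; σ2 onset /wz/ (2C), coda /∅/ ok → well-formed
kkez — violates constraint 1: adjacent identical consonants /kk/ → ill-formed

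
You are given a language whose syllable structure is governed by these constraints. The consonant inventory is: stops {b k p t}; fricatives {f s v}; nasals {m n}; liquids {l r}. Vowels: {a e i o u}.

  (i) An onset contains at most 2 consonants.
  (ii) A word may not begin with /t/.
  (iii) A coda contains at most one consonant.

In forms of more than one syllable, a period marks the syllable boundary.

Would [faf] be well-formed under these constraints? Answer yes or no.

[faf] — σ1 onset /f/, coda /f/ ok → well-formed

yes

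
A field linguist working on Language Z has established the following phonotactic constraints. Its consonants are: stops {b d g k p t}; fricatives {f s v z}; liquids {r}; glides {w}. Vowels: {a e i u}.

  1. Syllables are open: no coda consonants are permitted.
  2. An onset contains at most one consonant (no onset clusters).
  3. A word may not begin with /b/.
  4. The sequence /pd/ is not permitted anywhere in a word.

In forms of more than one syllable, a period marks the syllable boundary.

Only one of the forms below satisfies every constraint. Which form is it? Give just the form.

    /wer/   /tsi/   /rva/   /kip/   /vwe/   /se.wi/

/wer/ — violates constraint 1: syllable 1 coda /r/ has 1 consonant (> 0) → ill-formed
/tsi/ — violates constraint 2: syllable 1 onset /ts/ has 2 consonants (> 1) → ill-formed
/rva/ — violates constraint 2: syllable 1 onset /rv/ has 2 consonants (> 1) → ill-formed
/kip/ — violates constraint 1: syllable 1 coda /p/ has 1 consonant (> 0) → ill-formed
/vwe/ — violates constraint 2: syllable 1 onset /vw/ has 2 consonants (> 1) → ill-formed
/se.wi/ — σ1 onset /s/, coda /∅/ ok; σ2 onset /w/, coda /∅/ ok → well-formed

/se.wi/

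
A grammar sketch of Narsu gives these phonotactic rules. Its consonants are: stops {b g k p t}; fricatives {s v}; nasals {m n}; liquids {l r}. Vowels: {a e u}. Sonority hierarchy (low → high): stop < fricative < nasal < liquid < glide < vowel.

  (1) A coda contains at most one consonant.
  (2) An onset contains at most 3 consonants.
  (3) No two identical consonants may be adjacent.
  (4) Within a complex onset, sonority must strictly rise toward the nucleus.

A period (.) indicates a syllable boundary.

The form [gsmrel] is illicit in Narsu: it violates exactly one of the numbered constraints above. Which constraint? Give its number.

2

[gsmrel]: syllable 1 onset /gsmr/ has 4 consonants (> 3).
This is a violation of constraint 2: "An onset contains at most 3 consonants."
The remaining constraints (1, 3, 4) are satisfied.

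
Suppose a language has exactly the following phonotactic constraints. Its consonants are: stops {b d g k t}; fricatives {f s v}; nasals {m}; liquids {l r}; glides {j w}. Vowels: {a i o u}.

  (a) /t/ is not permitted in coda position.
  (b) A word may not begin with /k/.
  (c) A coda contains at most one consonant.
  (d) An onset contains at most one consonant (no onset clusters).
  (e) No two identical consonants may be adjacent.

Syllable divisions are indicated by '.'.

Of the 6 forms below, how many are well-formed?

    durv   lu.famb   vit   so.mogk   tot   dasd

durv — violates constraint (c): syllable 1 coda /rv/ has 2 consonants (> 1) → ill-formed
lu.famb — violates constraint (c): syllable 2 coda /mb/ has 2 consonants (> 1) → ill-formed
vit — violates constraint (a): syllable 1 coda contains /t/ → ill-formed
so.mogk — violates constraint (c): syllable 2 coda /gk/ has 2 consonants (> 1) → ill-formed
tot — violates constraint (a): syllable 1 coda contains /t/ → ill-formed
dasd — violates constraint (c): syllable 1 coda /sd/ has 2 consonants (> 1) → ill-formed
No form is well-formed → 0.

0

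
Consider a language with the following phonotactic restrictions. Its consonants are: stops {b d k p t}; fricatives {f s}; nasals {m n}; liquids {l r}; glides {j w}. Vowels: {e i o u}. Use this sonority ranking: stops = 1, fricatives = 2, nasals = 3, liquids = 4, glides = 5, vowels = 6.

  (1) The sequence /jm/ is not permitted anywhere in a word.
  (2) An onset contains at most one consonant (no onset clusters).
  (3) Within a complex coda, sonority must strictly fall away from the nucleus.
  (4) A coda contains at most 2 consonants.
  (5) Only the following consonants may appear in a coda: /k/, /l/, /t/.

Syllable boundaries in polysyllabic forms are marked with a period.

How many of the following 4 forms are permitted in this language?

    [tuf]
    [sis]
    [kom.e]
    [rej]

[tuf] — violates constraint 5: syllable 1 coda contains /f/, which is not a licensed coda consonant → not permitted
[sis] — violates constraint 5: syllable 1 coda contains /s/, which is not a licensed coda consonant → not permitted
[kom.e] — violates constraint 5: syllable 1 coda contains /m/, which is not a licensed coda consonant → not permitted
[rej] — violates constraint 5: syllable 1 coda contains /j/, which is not a licensed coda consonant → not permitted
No form is permitted → 0.

0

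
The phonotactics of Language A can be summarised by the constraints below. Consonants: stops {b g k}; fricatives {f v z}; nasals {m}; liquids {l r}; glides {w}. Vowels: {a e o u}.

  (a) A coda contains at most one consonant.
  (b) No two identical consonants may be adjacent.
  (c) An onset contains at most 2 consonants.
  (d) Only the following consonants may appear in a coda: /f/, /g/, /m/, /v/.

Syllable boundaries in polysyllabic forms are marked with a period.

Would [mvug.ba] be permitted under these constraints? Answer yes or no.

[mvug.ba] — σ1 onset /mv/ (2C), coda /g/ ok; σ2 onset /b/, coda /∅/ ok → permitted

yes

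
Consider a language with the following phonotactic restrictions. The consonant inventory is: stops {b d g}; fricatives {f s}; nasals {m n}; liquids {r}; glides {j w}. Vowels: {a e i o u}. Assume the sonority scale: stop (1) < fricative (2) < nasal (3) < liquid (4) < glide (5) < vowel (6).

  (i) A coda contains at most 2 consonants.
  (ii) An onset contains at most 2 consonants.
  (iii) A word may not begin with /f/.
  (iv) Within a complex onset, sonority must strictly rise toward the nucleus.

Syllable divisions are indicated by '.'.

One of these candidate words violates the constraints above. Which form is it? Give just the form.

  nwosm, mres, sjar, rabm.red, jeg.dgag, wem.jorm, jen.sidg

nwosm — σ1 onset /nw/ (3→5 rises), coda /sm/ (2C) ok → permitted
mres — σ1 onset /mr/ (3→4 rises), coda /s/ ok → permitted
sjar — σ1 onset /sj/ (2→5 rises), coda /r/ ok → permitted
rabm.red — σ1 onset /r/, coda /bm/ (2C) ok; σ2 onset /r/, coda /d/ ok → permitted
jeg.dgag — violates constraint (iv): syllable 2 onset /dg/: /d/ (stop, 1) → /g/ (stop, 1) does not rise → not permitted
wem.jorm — σ1 onset /w/, coda /m/ ok; σ2 onset /j/, coda /rm/ (2C) ok → permitted
jen.sidg — σ1 onset /j/, coda /n/ ok; σ2 onset /s/, coda /dg/ (2C) ok → permitted

jeg.dgag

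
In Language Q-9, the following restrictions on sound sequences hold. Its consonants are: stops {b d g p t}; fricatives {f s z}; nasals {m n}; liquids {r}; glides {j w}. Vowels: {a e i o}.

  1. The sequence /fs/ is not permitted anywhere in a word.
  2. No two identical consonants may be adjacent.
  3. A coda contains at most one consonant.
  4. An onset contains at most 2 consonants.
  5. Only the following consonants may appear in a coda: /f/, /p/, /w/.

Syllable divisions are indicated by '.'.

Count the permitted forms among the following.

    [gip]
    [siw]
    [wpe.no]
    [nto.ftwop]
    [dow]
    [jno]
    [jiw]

6

[gip] — σ1 onset /g/, coda /p/ ok → permitted
[siw] — σ1 onset /s/, coda /w/ ok → permitted
[wpe.no] — σ1 onset /wp/ (2C), coda /∅/ ok; σ2 onset /n/, coda /∅/ ok → permitted
[nto.ftwop] — violates constraint 4: syllable 2 onset /ftw/ has 3 consonants (> 2) → not permitted
[dow] — σ1 onset /d/, coda /w/ ok → permitted
[jno] — σ1 onset /jn/ (2C), coda /∅/ ok → permitted
[jiw] — σ1 onset /j/, coda /w/ ok → permitted
Permitted: [gip], [siw], [wpe.no], [dow], [jno], [jiw] → 6.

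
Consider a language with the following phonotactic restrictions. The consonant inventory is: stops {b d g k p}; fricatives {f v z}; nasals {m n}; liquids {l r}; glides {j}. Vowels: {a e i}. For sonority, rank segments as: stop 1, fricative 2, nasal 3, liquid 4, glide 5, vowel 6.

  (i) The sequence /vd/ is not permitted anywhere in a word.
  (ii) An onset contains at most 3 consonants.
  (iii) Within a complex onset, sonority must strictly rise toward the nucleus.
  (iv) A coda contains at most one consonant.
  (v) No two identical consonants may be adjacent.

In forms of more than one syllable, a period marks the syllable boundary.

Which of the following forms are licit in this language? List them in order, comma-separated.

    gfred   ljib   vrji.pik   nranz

gfred, ljib, vrji.pik

gfred — σ1 onset /gfr/ (1→2→4 rises), coda /d/ ok → licit
ljib — σ1 onset /lj/ (4→5 rises), coda /b/ ok → licit
vrji.pik — σ1 onset /vrj/ (2→4→5 rises), coda /∅/ ok; σ2 onset /p/, coda /k/ ok → licit
nranz — violates constraint (iv): syllable 1 coda /nz/ has 2 consonants (> 1) → illicit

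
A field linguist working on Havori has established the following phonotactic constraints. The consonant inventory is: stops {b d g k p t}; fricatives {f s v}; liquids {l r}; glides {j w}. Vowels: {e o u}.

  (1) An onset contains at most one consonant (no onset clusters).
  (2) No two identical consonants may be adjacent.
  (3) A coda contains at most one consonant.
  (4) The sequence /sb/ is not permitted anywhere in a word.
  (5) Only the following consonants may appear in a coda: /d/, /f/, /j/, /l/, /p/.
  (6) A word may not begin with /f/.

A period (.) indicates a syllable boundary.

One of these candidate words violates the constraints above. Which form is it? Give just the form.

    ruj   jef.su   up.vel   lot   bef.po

lot

ruj — σ1 onset /r/, coda /j/ ok → well-formed
jef.su — σ1 onset /j/, coda /f/ ok; σ2 onset /s/, coda /∅/ ok → well-formed
up.vel — σ1 onset /∅/, coda /p/ ok; σ2 onset /v/, coda /l/ ok → well-formed
lot — violates constraint 5: syllable 1 coda contains /t/, which is not a licensed coda consonant → ill-formed
bef.po — σ1 onset /b/, coda /f/ ok; σ2 onset /p/, coda /∅/ ok → well-formed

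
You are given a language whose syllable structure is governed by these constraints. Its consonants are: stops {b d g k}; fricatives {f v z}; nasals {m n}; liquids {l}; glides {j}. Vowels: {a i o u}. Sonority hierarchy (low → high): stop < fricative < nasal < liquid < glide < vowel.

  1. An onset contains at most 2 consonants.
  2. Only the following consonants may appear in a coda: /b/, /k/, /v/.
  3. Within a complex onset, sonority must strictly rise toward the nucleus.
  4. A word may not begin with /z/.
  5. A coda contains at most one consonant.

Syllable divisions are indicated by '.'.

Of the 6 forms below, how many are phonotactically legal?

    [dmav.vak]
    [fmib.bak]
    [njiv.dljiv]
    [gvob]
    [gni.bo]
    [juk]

5

[dmav.vak] — σ1 onset /dm/ (1→3 rises), coda /v/ ok; σ2 onset /v/, coda /k/ ok → phonotactically legal
[fmib.bak] — σ1 onset /fm/ (2→3 rises), coda /b/ ok; σ2 onset /b/, coda /k/ ok → phonotactically legal
[njiv.dljiv] — violates constraint 1: syllable 2 onset /dlj/ has 3 consonants (> 2) → phonotactically illegal
[gvob] — σ1 onset /gv/ (1→2 rises), coda /b/ ok → phonotactically legal
[gni.bo] — σ1 onset /gn/ (1→3 rises), coda /∅/ ok; σ2 onset /b/, coda /∅/ ok → phonotactically legal
[juk] — σ1 onset /j/, coda /k/ ok → phonotactically legal
Phonotactically legal: [dmav.vak], [fmib.bak], [gvob], [gni.bo], [juk] → 5.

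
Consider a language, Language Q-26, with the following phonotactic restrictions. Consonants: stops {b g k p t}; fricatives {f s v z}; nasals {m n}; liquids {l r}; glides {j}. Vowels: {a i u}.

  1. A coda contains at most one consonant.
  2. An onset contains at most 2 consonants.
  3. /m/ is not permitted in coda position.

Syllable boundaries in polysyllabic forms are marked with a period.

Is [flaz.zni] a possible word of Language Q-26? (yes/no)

yes

[flaz.zni] — σ1 onset /fl/ (2C), coda /z/ ok; σ2 onset /zn/ (2C), coda /∅/ ok → phonotactically legal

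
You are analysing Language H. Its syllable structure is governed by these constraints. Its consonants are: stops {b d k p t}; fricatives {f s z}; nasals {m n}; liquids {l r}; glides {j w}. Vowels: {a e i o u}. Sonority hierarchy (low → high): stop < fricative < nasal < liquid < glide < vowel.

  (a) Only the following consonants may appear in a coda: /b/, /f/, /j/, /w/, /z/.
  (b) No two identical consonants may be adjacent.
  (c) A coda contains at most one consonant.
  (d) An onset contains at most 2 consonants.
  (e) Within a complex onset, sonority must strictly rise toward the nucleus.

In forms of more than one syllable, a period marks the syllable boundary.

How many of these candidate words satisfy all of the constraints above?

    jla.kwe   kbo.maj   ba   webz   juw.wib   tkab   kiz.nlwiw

1

jla.kwe — violates constraint (e): syllable 1 onset /jl/: /j/ (glide, 5) → /l/ (liquid, 4) does not rise → illicit
kbo.maj — violates constraint (e): syllable 1 onset /kb/: /k/ (stop, 1) → /b/ (stop, 1) does not rise → illicit
ba — σ1 onset /b/, coda /∅/ ok → licit
webz — violates constraint (c): syllable 1 coda /bz/ has 2 consonants (> 1) → illicit
juw.wib — violates constraint (b): adjacent identical consonants /ww/ → illicit
tkab — violates constraint (e): syllable 1 onset /tk/: /t/ (stop, 1) → /k/ (stop, 1) does not rise → illicit
kiz.nlwiw — violates constraint (d): syllable 2 onset /nlw/ has 3 consonants (> 2) → illicit
Licit: ba → 1.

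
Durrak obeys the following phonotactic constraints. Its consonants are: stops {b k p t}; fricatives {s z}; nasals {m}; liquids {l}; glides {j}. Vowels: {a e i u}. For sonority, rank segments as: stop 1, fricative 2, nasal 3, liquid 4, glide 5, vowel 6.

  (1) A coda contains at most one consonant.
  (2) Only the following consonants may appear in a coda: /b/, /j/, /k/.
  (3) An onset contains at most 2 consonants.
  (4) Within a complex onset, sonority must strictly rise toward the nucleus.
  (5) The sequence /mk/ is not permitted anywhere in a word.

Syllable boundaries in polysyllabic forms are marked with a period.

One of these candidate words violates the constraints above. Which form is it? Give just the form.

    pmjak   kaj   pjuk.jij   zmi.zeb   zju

pmjak

pmjak — violates constraint 3: syllable 1 onset /pmj/ has 3 consonants (> 2) → phonotactically illegal
kaj — σ1 onset /k/, coda /j/ ok → phonotactically legal
pjuk.jij — σ1 onset /pj/ (1→5 rises), coda /k/ ok; σ2 onset /j/, coda /j/ ok → phonotactically legal
zmi.zeb — σ1 onset /zm/ (2→3 rises), coda /∅/ ok; σ2 onset /z/, coda /b/ ok → phonotactically legal
zju — σ1 onset /zj/ (2→5 rises), coda /∅/ ok → phonotactically legal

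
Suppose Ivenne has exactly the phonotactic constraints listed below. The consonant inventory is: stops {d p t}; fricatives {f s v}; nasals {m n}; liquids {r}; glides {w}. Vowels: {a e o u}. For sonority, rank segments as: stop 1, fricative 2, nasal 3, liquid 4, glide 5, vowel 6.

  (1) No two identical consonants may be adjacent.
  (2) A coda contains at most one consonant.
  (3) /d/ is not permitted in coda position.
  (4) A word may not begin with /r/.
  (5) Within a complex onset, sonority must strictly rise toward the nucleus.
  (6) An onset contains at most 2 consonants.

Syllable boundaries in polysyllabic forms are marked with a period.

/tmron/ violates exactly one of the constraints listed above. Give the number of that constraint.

/tmron/: syllable 1 onset /tmr/ has 3 consonants (> 2).
This is a violation of constraint 6: "An onset contains at most 2 consonants."
The remaining constraints (1, 2, 3, 4, 5) are satisfied.

6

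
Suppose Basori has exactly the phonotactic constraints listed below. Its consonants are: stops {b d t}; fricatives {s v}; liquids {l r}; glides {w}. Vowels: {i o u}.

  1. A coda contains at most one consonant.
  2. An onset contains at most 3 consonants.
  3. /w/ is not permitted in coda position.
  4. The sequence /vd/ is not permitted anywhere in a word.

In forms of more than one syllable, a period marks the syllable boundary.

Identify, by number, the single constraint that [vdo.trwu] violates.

4

[vdo.trwu]: contains banned sequence /vd/.
This is a violation of constraint 4: "The sequence /vd/ is not permitted anywhere in a word."
The remaining constraints (1, 2, 3) are satisfied.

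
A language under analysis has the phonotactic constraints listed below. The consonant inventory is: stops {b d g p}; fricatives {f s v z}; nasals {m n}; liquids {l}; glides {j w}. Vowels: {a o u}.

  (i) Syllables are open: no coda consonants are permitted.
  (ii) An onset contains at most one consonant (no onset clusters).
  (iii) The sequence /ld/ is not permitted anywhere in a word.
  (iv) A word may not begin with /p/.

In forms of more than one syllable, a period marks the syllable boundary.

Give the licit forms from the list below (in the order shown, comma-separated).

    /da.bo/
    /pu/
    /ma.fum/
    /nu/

/da.bo/, /nu/

/da.bo/ — σ1 onset /d/, coda /∅/ ok; σ2 onset /b/, coda /∅/ ok → licit
/pu/ — violates constraint (iv): word begins with /p/ → illicit
/ma.fum/ — violates constraint (i): syllable 2 coda /m/ has 1 consonant (> 0) → illicit
/nu/ — σ1 onset /n/, coda /∅/ ok → licit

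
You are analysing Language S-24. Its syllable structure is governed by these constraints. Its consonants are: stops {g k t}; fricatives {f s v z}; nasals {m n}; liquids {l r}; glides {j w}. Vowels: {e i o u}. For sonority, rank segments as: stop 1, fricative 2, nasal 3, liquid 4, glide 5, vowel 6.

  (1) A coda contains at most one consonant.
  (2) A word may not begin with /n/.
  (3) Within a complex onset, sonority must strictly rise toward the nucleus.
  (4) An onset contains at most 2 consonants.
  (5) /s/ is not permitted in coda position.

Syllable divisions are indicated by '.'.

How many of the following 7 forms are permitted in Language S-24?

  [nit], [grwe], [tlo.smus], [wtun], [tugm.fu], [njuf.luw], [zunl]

0

[nit] — violates constraint 2: word begins with /n/ → not permitted
[grwe] — violates constraint 4: syllable 1 onset /grw/ has 3 consonants (> 2) → not permitted
[tlo.smus] — violates constraint 5: syllable 2 coda contains /s/ → not permitted
[wtun] — violates constraint 3: syllable 1 onset /wt/: /w/ (glide, 5) → /t/ (stop, 1) does not rise → not permitted
[tugm.fu] — violates constraint 1: syllable 1 coda /gm/ has 2 consonants (> 1) → not permitted
[njuf.luw] — violates constraint 2: word begins with /n/ → not permitted
[zunl] — violates constraint 1: syllable 1 coda /nl/ has 2 consonants (> 1) → not permitted
No form is permitted → 0.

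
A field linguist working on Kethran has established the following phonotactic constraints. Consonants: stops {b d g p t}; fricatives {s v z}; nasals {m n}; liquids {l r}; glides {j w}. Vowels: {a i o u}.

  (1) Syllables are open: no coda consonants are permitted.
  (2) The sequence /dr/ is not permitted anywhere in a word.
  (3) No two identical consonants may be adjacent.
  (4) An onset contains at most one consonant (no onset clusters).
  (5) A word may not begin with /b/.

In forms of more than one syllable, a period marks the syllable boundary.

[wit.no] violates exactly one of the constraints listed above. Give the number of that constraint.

1

[wit.no]: syllable 1 coda /t/ has 1 consonant (> 0).
This is a violation of constraint 1: "Syllables are open: no coda consonants are permitted."
The remaining constraints (2, 3, 4, 5) are satisfied.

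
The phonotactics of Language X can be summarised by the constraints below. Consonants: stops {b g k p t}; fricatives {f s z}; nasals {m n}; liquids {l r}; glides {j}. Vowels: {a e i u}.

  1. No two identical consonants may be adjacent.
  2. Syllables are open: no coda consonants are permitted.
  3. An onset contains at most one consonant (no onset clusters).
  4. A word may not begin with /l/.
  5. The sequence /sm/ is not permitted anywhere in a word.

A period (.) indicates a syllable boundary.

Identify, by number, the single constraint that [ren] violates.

[ren]: syllable 1 coda /n/ has 1 consonant (> 0).
This is a violation of constraint 2: "Syllables are open: no coda consonants are permitted."
The remaining constraints (1, 3, 4, 5) are satisfied.

2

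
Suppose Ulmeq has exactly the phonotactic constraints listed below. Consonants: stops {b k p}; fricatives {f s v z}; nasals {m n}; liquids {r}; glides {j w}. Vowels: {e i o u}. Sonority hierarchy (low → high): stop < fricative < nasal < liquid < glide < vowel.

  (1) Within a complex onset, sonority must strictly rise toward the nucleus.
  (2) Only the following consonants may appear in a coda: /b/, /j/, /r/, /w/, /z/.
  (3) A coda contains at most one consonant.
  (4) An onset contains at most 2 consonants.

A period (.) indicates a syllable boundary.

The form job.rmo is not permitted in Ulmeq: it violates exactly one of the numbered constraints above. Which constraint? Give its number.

job.rmo: syllable 2 onset /rm/: /r/ (liquid, 4) → /m/ (nasal, 3) does not rise.
This is a violation of constraint 1: "Within a complex onset, sonority must strictly rise toward the nucleus."
The remaining constraints (2, 3, 4) are satisfied.

1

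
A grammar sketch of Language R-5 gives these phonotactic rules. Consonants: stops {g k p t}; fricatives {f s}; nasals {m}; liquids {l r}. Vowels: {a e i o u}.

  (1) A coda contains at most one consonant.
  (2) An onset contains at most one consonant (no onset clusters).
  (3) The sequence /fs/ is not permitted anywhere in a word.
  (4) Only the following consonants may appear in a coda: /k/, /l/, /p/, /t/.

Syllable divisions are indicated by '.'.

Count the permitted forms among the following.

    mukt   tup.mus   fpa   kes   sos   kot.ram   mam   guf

0

mukt — violates constraint 1: syllable 1 coda /kt/ has 2 consonants (> 1) → not permitted
tup.mus — violates constraint 4: syllable 2 coda contains /s/, which is not a licensed coda consonant → not permitted
fpa — violates constraint 2: syllable 1 onset /fp/ has 2 consonants (> 1) → not permitted
kes — violates constraint 4: syllable 1 coda contains /s/, which is not a licensed coda consonant → not permitted
sos — violates constraint 4: syllable 1 coda contains /s/, which is not a licensed coda consonant → not permitted
kot.ram — violates constraint 4: syllable 2 coda contains /m/, which is not a licensed coda consonant → not permitted
mam — violates constraint 4: syllable 1 coda contains /m/, which is not a licensed coda consonant → not permitted
guf — violates constraint 4: syllable 1 coda contains /f/, which is not a licensed coda consonant → not permitted
No form is permitted → 0.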